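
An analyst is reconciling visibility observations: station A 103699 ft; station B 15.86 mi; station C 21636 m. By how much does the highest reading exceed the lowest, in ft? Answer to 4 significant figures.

32710 ft

station B: 15.86 SM = 83740.80 ft.
station C: 21636 m = 70984.25 ft.
Spread: 103699.00 − 70984.25 = 32710 ft.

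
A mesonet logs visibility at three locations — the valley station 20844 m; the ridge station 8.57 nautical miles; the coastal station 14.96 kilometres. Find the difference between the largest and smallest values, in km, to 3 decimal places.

5.884 km

the valley station: 20844 m = 20.84400 km.
the ridge station: 8.57 nmi = 15.87164 km.
Spread: 20.84400 − 14.96000 = 5.884 km.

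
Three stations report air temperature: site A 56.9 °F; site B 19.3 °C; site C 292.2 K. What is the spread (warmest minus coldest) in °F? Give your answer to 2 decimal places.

9.84 °F

site A: 56.9 °F = 13.833 °C.
site C: 292.2 K = 19.050 °C.
Spread: 19.300 − 13.833 = 5.467 °C = 9.84 °F.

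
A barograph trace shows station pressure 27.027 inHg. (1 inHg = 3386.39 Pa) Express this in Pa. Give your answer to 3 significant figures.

1 inHg = 3386.39 Pa, so 27.027 × 3386.39 = 91500 Pa.

91500 Pa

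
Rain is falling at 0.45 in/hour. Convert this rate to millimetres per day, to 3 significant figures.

274 mm/day

0.45 in/hour × 25.4 mm/in × 24 hour/day = 274 mm/day.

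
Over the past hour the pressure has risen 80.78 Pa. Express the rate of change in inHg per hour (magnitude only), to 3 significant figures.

0.0239 inHg per hour

80.78 Pa / 1 h × 0.0002953 inHg/Pa = 0.0239 inHg/h.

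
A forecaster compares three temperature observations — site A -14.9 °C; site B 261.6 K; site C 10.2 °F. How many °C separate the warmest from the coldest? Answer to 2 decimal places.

3.35 °C

site B: 261.6 K = -11.550 °C.
site C: 10.2 °F = -12.111 °C.
Spread: (-11.550) − (-14.900) = 3.350 °C.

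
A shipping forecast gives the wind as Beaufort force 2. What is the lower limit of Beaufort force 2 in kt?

Beaufort 2 (light breeze) spans 4–6 knots.

4 kt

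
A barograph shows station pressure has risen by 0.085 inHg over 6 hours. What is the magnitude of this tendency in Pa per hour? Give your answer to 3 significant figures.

48.0 Pa per hour

0.085 inHg / 6 h × 3386.39 Pa/inHg = 48.0 Pa/h.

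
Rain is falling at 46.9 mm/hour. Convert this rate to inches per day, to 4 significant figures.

44.31 in/day

46.9 mm/hour × 0.0393701 in/mm × 24 hour/day = 44.31 in/day.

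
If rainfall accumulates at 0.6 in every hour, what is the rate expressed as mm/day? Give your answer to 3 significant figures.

366 mm/day

0.6 in/hour × 25.4 mm/in × 24 hour/day = 366 mm/day.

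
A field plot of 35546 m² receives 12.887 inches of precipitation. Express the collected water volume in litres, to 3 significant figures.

11600000 litres

Depth: 12.887 in × 25.4 = 327.3298 mm.
1 mm over 1 m² is 1 L, so volume = 327.3298 × 35546 = 11635265 L ≈ 11600000 L.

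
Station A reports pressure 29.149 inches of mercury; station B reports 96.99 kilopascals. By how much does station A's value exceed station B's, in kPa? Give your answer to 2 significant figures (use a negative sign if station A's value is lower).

1.7 kPa

station A: 29.149 inHg = 98.710 kPa.
Difference: 98.710 − 96.990 = 1.7 kPa.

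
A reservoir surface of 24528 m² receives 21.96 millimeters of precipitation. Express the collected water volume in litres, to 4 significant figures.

1 mm over 1 m² is 1 L, so volume = 21.96 × 24528 = 538634.88 L ≈ 538600 L.

538600 litres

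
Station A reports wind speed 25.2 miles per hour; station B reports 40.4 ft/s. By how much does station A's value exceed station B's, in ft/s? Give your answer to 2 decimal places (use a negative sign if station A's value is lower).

station A: 25.2 mph = 36.9600 ft/s.
Difference: 36.9600 − 40.4000 = -3.44 ft/s.

-3.44 ft/s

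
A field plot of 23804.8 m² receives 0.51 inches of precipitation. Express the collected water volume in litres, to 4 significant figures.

308400 litres

Depth: 0.51 in × 25.4 = 12.954 mm.
1 mm over 1 m² is 1 L, so volume = 12.954 × 23804.8 = 308367.38 L ≈ 308400 L.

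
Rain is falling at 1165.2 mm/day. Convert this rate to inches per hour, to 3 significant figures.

1165.2 mm/day × 0.0393701 in/mm × 0.0416667 day/hour = 1.91 in/hour.

1.91 in/hour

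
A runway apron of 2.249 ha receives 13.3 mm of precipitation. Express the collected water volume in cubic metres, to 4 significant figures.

Area: 2.249 ha = 22490 m².
1 mm over 1 m² is 1 L, so volume = 13.3 × 22490 = 299117 L = 299.1 m³.

299.1 cubic metres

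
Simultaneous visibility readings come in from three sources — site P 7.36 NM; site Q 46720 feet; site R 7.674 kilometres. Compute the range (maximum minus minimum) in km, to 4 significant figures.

6.566 km

site P: 7.36 nmi = 13.63072 km.
site Q: 46720 ft = 14.24026 km.
Spread: 14.24026 − 7.67400 = 6.566 km.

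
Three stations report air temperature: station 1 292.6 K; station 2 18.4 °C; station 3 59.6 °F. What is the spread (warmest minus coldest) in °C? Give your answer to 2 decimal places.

4.12 °C

station 1: 292.6 K = 19.450 °C.
station 3: 59.6 °F = 15.333 °C.
Spread: 19.450 − 15.333 = 4.117 °C.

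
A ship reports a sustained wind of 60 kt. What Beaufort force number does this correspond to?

60 kt lies in the Beaufort 11 band (violent storm, 56–63 kt).

Beaufort force 11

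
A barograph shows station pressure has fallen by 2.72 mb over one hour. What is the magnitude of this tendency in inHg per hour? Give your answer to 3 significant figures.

2.72 mb / 1 h × 0.02953 inHg/mb = 0.0803 inHg/h.

0.0803 inHg per hour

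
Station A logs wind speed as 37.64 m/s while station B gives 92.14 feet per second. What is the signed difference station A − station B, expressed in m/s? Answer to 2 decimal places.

9.56 m/s

station B: 92.14 ft/s = 28.0843 m/s.
Difference: 37.6400 − 28.0843 = 9.56 m/s.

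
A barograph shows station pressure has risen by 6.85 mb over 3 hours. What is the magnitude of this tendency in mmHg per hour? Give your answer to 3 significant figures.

6.85 mb / 3 h × 0.750062 mmHg/mb = 1.71 mmHg/h.

1.71 mmHg per hour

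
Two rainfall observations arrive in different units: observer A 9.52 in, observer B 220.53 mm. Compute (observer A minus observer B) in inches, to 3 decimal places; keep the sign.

0.838 in

observer B: 220.53 mm = 8.68228 in.
Difference: 9.52000 − 8.68228 = 0.838 in.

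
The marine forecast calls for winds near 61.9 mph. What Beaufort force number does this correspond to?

Beaufort force 10

61.9 mph = 27.7 m/s, which is Beaufort 10 (storm, 24.5–28.4 m/s).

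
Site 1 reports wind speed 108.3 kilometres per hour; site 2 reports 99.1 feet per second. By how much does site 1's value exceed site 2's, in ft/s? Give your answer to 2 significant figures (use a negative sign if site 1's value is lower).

-0.40 ft/s

site 1: 108.3 km/h = 98.6986 ft/s.
Difference: 98.6986 − 99.1000 = -0.40 ft/s.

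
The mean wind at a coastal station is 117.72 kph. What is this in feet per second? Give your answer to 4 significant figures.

1 km/h = 0.911344 ft/s, so 117.72 × 0.911344 = 107.3 ft/s.

107.3 ft/s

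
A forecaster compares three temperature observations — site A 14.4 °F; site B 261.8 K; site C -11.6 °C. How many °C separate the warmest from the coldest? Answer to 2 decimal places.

site A: 14.4 °F = -9.778 °C.
site B: 261.8 K = -11.350 °C.
Spread: (-9.778) − (-11.600) = 1.822 °C.

1.82 °C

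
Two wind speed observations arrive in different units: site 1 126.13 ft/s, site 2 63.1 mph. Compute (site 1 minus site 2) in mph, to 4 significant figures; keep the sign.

site 1: 126.13 ft/s = 85.9977 mph.
Difference: 85.9977 − 63.1000 = 22.90 mph.

22.90 mph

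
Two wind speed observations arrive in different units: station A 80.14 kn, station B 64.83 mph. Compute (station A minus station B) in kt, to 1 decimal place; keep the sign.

station B: 64.83 mph = 56.336 kt.
Difference: 80.140 − 56.336 = 23.8 kt.

23.8 kt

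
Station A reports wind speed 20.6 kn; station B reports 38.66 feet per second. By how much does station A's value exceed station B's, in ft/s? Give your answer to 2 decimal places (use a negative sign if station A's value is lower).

station A: 20.6 kt = 34.7689 ft/s.
Difference: 34.7689 − 38.6600 = -3.89 ft/s.

-3.89 ft/s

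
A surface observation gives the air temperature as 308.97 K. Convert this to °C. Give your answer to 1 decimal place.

35.8 °C

°C = 308.97 − 273.15 = 35.8 °C.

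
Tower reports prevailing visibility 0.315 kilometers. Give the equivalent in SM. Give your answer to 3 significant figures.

0.196 SM

1 km = 0.621371 SM, so 0.315 × 0.621371 = 0.196 SM.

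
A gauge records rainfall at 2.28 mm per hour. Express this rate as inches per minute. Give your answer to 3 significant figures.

0.00150 in/minute

2.28 mm/hour × 0.0393701 in/mm × 0.0166667 hour/minute = 0.00150 in/minute.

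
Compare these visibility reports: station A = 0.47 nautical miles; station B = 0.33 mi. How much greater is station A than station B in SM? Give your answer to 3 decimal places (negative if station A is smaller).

station A: 0.47 nmi = 0.54087 SM.
Difference: 0.54087 − 0.33000 = 0.211 SM.

0.211 SM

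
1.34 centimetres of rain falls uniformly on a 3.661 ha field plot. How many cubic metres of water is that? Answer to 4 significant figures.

490.6 cubic metres

Depth: 1.34 cm × 10 = 13.4 mm.
Area: 3.661 ha = 36610 m².
1 mm over 1 m² is 1 L, so volume = 13.4 × 36610 = 490574 L = 490.6 m³.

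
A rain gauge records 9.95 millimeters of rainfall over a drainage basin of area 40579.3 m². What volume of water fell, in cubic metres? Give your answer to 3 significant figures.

404 cubic metres

1 mm over 1 m² is 1 L, so volume = 9.95 × 40579.3 = 403764.03 L = 404 m³.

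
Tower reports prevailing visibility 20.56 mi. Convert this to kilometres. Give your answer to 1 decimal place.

1 SM = 1.60934 km, so 20.56 × 1.60934 = 33.1 km.

33.1 km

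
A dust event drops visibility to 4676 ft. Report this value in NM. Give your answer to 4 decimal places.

1 ft = 0.000164579 nmi, so 4676 × 0.000164579 = 0.7696 nmi.

0.7696 nmi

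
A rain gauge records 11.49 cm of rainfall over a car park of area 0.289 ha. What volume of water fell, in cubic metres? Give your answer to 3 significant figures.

332 cubic metres

Depth: 11.49 cm × 10 = 114.9 mm.
Area: 0.289 ha = 2890 m².
1 mm over 1 m² is 1 L, so volume = 114.9 × 2890 = 332061 L = 332 m³.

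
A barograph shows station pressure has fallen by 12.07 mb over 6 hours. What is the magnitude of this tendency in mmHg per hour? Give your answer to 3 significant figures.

12.07 mb / 6 h × 0.750062 mmHg/mb = 1.51 mmHg/h.

1.51 mmHg per hour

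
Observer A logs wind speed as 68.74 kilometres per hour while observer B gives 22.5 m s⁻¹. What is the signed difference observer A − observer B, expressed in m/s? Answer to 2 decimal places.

observer A: 68.74 km/h = 19.0944 m/s.
Difference: 19.0944 − 22.5000 = -3.41 m/s.

-3.41 m/s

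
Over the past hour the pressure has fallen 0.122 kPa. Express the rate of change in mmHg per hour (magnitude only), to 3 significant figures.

0.915 mmHg per hour

0.122 kPa / 1 h × 7.50062 mmHg/kPa = 0.915 mmHg/h.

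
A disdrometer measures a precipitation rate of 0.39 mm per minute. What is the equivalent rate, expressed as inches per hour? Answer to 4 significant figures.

0.39 mm/minute × 0.0393701 in/mm × 60 minute/hour = 0.9213 in/hour.

0.9213 in/hour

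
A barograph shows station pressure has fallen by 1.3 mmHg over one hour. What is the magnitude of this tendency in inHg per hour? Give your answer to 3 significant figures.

1.3 mmHg / 1 h × 0.0393701 inHg/mmHg = 0.0512 inHg/h.

0.0512 inHg per hour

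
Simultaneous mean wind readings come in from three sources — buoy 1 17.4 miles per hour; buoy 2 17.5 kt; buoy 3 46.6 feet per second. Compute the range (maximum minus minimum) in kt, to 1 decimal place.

12.5 kt

buoy 1: 17.4 mph = 15.120 kt.
buoy 3: 46.6 ft/s = 27.610 kt.
Spread: 27.610 − 15.120 = 12.5 kt.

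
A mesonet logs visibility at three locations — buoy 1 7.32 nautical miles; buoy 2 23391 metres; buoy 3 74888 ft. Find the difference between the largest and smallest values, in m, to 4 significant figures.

buoy 1: 7.32 nmi = 13556.64 m.
buoy 3: 74888 ft = 22825.86 m.
Spread: 23391.00 − 13556.64 = 9834 m.

9834 m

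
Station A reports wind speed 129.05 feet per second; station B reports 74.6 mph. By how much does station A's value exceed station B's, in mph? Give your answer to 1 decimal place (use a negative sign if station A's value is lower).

13.4 mph

station A: 129.05 ft/s = 87.989 mph.
Difference: 87.989 − 74.600 = 13.4 mph.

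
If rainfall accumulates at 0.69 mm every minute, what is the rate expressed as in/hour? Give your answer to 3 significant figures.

0.69 mm/minute × 0.0393701 in/mm × 60 minute/hour = 1.63 in/hour.

1.63 in/hour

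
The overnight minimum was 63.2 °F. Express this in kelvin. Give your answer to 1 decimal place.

First to °C: 17.33 °C.
Then to K: 290.5 K.

290.5 K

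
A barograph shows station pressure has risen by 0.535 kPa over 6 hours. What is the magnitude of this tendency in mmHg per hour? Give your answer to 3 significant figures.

0.669 mmHg per hour

0.535 kPa / 6 h × 7.50062 mmHg/kPa = 0.669 mmHg/h.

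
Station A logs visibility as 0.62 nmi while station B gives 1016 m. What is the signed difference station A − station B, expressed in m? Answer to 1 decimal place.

station A: 0.62 nmi = 1148.240 m.
Difference: 1148.240 − 1016.000 = 132.2 m.

132.2 m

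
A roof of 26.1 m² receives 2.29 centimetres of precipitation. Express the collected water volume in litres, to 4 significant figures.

Depth: 2.29 cm × 10 = 22.9 mm.
1 mm over 1 m² is 1 L, so volume = 22.9 × 26.1 = 597.69 L ≈ 597.7 L.

597.7 litres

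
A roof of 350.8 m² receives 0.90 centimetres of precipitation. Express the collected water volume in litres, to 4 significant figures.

Depth: 0.90 cm × 10 = 9 mm.
1 mm over 1 m² is 1 L, so volume = 9 × 350.8 = 3157.2 L ≈ 3157 L.

3157 litres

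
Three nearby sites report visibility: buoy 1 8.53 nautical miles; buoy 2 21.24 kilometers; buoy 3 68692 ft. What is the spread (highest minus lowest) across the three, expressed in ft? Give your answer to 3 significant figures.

17900 ft

buoy 1: 8.53 nmi = 51829.27 ft.
buoy 2: 21.24 km = 69685.04 ft.
Spread: 69685.04 − 51829.27 = 17900 ft.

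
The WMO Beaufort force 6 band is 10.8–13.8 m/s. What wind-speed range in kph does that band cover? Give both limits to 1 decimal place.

38.9 to 49.7 km/h

10.8–13.8 m/s × 3.6 = 38.9–49.7 km/h.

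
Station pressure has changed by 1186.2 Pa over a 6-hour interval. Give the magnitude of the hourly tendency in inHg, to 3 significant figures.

0.0584 inHg per hour

1186.2 Pa / 6 h × 0.0002953 inHg/Pa = 0.0584 inHg/h.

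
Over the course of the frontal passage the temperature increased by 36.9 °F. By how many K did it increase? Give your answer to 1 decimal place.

For a temperature change the 32° offset cancels: ΔK = 36.9 × 0.5556 = 20.5 K.

20.5 K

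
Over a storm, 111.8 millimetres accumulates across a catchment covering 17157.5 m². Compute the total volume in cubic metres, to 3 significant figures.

1920 cubic metres

1 mm over 1 m² is 1 L, so volume = 111.8 × 17157.5 = 1918208.5 L = 1920 m³.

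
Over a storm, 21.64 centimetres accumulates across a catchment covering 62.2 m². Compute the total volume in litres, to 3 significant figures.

Depth: 21.64 cm × 10 = 216.4 mm.
1 mm over 1 m² is 1 L, so volume = 216.4 × 62.2 = 13460.08 L ≈ 13500 L.

13500 litres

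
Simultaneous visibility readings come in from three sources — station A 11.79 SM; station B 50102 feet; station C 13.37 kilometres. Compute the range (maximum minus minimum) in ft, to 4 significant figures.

station A: 11.79 SM = 62251.20 ft.
station C: 13.37 km = 43864.83 ft.
Spread: 62251.20 − 43864.83 = 18390 ft.

18390 ft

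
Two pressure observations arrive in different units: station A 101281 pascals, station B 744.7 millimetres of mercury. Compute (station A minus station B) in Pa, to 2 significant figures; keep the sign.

station B: 744.7 mmHg = 99285.18 Pa.
Difference: 101281.00 − 99285.18 = 2000 Pa.

2000 Pa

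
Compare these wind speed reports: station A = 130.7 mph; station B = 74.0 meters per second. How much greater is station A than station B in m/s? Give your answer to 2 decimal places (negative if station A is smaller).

-15.57 m/s

station A: 130.7 mph = 58.4281 m/s.
Difference: 58.4281 − 74.0000 = -15.57 m/s.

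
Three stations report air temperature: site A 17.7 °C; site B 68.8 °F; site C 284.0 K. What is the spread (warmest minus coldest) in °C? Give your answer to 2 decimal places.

9.59 °C

site B: 68.8 °F = 20.444 °C.
site C: 284.0 K = 10.850 °C.
Spread: 20.444 − 10.850 = 9.594 °C.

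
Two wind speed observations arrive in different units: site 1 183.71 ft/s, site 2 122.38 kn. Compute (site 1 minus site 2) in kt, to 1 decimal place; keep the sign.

-13.5 kt

site 1: 183.71 ft/s = 108.845 kt.
Difference: 108.845 − 122.380 = -13.5 kt.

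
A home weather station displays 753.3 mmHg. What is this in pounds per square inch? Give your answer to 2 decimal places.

1 mmHg = 0.0193368 psi, so 753.3 × 0.0193368 = 14.57 psi.

14.57 psi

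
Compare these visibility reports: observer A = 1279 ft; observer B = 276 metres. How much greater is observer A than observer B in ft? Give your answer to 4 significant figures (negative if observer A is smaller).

373.5 ft

observer B: 276 m = 905.512 ft.
Difference: 1279.000 − 905.512 = 373.5 ft.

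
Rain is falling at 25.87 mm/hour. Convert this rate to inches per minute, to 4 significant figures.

25.87 mm/hour × 0.0393701 in/mm × 0.0166667 hour/minute = 0.01698 in/minute.

0.01698 in/minute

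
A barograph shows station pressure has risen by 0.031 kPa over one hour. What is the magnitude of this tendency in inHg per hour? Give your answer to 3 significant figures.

0.00915 inHg per hour

0.031 kPa / 1 h × 0.2953 inHg/kPa = 0.00915 inHg/h.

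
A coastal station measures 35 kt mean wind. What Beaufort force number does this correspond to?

35 kt lies in the Beaufort 8 band (gale, 34–40 kt).

Beaufort force 8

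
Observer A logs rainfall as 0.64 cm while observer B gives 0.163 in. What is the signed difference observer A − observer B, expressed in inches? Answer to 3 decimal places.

0.089 in

observer A: 0.64 cm = 0.25197 in.
Difference: 0.25197 − 0.16300 = 0.089 in.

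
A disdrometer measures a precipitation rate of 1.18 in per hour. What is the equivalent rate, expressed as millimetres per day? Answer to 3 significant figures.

719 mm/day

1.18 in/hour × 25.4 mm/in × 24 hour/day = 719 mm/day.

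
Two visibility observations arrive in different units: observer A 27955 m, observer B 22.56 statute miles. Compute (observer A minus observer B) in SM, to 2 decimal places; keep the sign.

-5.19 SM

observer A: 27955 m = 17.3704 SM.
Difference: 17.3704 − 22.5600 = -5.19 SM.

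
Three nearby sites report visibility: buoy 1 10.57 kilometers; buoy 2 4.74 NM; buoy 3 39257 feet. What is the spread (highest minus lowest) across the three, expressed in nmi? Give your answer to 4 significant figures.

buoy 1: 10.57 km = 5.70734 nmi.
buoy 3: 39257 ft = 6.46087 nmi.
Spread: 6.46087 − 4.74000 = 1.721 nmi.

1.721 nmi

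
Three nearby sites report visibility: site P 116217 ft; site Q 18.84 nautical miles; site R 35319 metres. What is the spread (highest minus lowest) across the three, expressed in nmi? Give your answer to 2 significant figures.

0.29 nmi

site P: 116217 ft = 19.1269 nmi.
site R: 35319 m = 19.0707 nmi.
Spread: 19.1269 − 18.8400 = 0.29 nmi.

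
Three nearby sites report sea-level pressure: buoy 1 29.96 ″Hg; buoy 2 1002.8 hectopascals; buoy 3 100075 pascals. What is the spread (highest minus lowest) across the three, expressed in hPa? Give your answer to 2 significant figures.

buoy 1: 29.96 inHg = 1014.56 hPa.
buoy 3: 100075 Pa = 1000.75 hPa.
Spread: 1014.56 − 1000.75 = 14 hPa.

14 hPa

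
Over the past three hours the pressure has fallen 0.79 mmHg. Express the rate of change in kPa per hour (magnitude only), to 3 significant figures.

0.79 mmHg / 3 h × 0.133322 kPa/mmHg = 0.0351 kPa/h.

0.0351 kPa per hour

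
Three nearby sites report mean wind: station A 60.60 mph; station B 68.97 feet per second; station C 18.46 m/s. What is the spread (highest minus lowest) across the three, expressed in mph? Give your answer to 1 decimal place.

19.3 mph

station B: 68.97 ft/s = 47.025 mph.
station C: 18.46 m/s = 41.294 mph.
Spread: 60.600 − 41.294 = 19.3 mph.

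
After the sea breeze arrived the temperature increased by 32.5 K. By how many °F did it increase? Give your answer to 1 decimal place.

Converting a difference, only the 9/5 scale factor applies: Δ°F = 32.5 × 1.8 = 58.5 °F.

58.5 °F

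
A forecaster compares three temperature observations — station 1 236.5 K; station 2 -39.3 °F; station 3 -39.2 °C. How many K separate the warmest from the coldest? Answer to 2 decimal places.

2.96 K

station 1: 236.5 K = -36.650 °C.
station 2: -39.3 °F = -39.611 °C.
Spread: (-36.650) − (-39.611) = 2.961 °C.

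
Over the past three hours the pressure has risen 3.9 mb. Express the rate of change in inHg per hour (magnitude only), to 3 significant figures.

3.9 mb / 3 h × 0.02953 inHg/mb = 0.0384 inHg/h.

0.0384 inHg per hour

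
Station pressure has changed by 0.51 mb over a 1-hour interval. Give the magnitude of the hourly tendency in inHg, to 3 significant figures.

0.0151 inHg per hour

0.51 mb / 1 h × 0.02953 inHg/mb = 0.0151 inHg/h.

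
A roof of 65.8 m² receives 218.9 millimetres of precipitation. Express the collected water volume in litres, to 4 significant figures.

1 mm over 1 m² is 1 L, so volume = 218.9 × 65.8 = 14403.62 L ≈ 14400 L.

14400 litres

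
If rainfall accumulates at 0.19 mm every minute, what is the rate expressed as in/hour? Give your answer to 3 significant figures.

0.449 in/hour

0.19 mm/minute × 0.0393701 in/mm × 60 minute/hour = 0.449 in/hour.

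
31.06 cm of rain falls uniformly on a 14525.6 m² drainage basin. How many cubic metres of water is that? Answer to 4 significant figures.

Depth: 31.06 cm × 10 = 310.6 mm.
1 mm over 1 m² is 1 L, so volume = 310.6 × 14525.6 = 4511651.4 L = 4512 m³.

4512 cubic metres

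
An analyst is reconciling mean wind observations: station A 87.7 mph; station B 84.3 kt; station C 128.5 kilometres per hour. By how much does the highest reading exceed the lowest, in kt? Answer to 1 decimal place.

station A: 87.7 mph = 76.209 kt.
station C: 128.5 km/h = 69.384 kt.
Spread: 84.300 − 69.384 = 14.9 kt.

14.9 kt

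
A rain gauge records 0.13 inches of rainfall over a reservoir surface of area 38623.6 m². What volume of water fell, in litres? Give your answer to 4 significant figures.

Depth: 0.13 in × 25.4 = 3.302 mm.
1 mm over 1 m² is 1 L, so volume = 3.302 × 38623.6 = 127535.13 L ≈ 127500 L.

127500 litres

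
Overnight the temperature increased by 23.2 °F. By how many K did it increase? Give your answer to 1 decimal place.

12.9 K

For a temperature change the 32° offset cancels: ΔK = 23.2 × 0.5556 = 12.9 K.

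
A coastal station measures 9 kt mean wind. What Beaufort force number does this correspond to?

Beaufort force 3

9 kt lies in the Beaufort 3 band (gentle breeze, 7–10 kt).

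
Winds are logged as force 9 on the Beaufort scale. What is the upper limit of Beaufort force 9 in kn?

Beaufort 9 (strong gale) spans 41–47 knots.

47 kt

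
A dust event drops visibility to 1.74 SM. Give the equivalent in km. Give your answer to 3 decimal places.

1 SM = 1.60934 km, so 1.74 × 1.60934 = 2.800 km.

2.800 km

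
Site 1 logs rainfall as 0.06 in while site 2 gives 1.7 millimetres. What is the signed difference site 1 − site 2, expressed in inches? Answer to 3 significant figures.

site 2: 1.7 mm = 0.0669291 in.
Difference: 0.0600000 − 0.0669291 = -0.00693 in.

-0.00693 in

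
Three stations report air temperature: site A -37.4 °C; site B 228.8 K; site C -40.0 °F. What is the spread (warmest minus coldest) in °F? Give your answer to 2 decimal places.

site B: 228.8 K = -44.350 °C.
site C: -40.0 °F = -40.000 °C.
Spread: (-37.400) − (-44.350) = 6.950 °C = 12.51 °F.

12.51 °F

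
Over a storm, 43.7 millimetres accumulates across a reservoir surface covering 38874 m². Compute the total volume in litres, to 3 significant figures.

1 mm over 1 m² is 1 L, so volume = 43.7 × 38874 = 1698793.8 L ≈ 1700000 L.

1700000 litres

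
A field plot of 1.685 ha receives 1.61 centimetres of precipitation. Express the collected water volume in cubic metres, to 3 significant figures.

Depth: 1.61 cm × 10 = 16.1 mm.
Area: 1.685 ha = 16850 m².
1 mm over 1 m² is 1 L, so volume = 16.1 × 16850 = 271285 L = 271 m³.

271 cubic metres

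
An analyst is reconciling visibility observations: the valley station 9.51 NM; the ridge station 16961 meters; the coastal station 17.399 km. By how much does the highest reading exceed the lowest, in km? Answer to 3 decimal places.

0.652 km

the valley station: 9.51 nmi = 17.61252 km.
the ridge station: 16961 m = 16.96100 km.
Spread: 17.61252 − 16.96100 = 0.652 km.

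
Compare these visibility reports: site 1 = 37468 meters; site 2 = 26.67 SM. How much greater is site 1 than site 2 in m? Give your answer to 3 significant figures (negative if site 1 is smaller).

-5450 m

site 2: 26.67 SM = 42921.20 m.
Difference: 37468.00 − 42921.20 = -5450 m.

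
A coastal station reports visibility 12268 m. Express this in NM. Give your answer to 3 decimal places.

6.624 nmi

1 m = 0.000539957 nmi, so 12268 × 0.000539957 = 6.624 nmi.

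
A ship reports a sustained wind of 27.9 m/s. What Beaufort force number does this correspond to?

Beaufort force 10

27.9 m/s lies in the Beaufort 10 band (storm, 24.5–28.4 m/s).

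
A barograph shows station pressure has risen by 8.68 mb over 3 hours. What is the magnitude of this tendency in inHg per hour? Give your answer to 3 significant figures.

0.0854 inHg per hour

8.68 mb / 3 h × 0.02953 inHg/mb = 0.0854 inHg/h.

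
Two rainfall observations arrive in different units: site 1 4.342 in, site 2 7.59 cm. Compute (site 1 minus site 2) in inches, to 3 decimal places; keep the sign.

site 2: 7.59 cm = 2.98819 in.
Difference: 4.34200 − 2.98819 = 1.354 in.

1.354 in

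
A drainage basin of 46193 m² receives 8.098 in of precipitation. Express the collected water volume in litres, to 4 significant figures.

9501000 litres

Depth: 8.098 in × 25.4 = 205.6892 mm.
1 mm over 1 m² is 1 L, so volume = 205.6892 × 46193 = 9501401.2 L ≈ 9501000 L.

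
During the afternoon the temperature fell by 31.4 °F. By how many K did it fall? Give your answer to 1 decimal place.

17.4 K

For a temperature change the 32° offset cancels: ΔK = 31.4 × 0.5556 = 17.4 K.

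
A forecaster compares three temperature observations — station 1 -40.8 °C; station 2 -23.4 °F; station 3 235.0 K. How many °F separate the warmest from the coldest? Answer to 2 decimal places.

station 2: -23.4 °F = -30.778 °C.
station 3: 235.0 K = -38.150 °C.
Spread: (-30.778) − (-40.800) = 10.022 °C = 18.04 °F.

18.04 °F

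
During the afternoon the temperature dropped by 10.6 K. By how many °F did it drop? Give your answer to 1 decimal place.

19.1 °F

A change of 1 °C equals a change of 1.8 °F: Δ°F = 10.6 × 1.8 = 19.1 °F.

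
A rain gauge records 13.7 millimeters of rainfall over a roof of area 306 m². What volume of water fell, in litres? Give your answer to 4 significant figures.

4192 litres

1 mm over 1 m² is 1 L, so volume = 13.7 × 306 = 4192.2 L ≈ 4192 L.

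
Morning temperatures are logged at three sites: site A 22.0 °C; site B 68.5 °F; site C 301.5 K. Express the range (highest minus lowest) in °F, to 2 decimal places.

14.53 °F

site B: 68.5 °F = 20.278 °C.
site C: 301.5 K = 28.350 °C.
Spread: 28.350 − 20.278 = 8.072 °C = 14.53 °F.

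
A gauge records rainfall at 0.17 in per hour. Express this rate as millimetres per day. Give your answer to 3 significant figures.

0.17 in/hour × 25.4 mm/in × 24 hour/day = 104 mm/day.

104 mm/day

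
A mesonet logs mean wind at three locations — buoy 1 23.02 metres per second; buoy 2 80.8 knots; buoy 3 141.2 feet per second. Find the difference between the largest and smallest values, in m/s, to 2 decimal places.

20.02 m/s

buoy 2: 80.8 kt = 41.5671 m/s.
buoy 3: 141.2 ft/s = 43.0378 m/s.
Spread: 43.0378 − 23.0200 = 20.02 m/s.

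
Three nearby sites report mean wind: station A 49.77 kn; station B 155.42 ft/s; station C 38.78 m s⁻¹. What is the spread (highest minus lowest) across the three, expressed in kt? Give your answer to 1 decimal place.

station B: 155.42 ft/s = 92.084 kt.
station C: 38.78 m/s = 75.382 kt.
Spread: 92.084 − 49.770 = 42.3 kt.

42.3 kt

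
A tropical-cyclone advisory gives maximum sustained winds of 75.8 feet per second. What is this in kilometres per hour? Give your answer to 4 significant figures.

83.17 km/h

1 ft/s = 1.09728 km/h, so 75.8 × 1.09728 = 83.17 km/h.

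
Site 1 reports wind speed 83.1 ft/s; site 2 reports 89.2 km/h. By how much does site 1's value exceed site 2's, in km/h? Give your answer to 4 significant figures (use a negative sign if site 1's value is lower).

1.984 km/h

site 1: 83.1 ft/s = 91.18397 km/h.
Difference: 91.18397 − 89.20000 = 1.984 km/h.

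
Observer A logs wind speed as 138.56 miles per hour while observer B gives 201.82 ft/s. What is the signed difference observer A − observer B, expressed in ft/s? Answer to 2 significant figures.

1.4 ft/s

observer A: 138.56 mph = 203.221 ft/s.
Difference: 203.221 − 201.820 = 1.4 ft/s.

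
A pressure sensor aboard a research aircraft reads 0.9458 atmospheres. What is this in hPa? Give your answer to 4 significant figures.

958.3 hPa

1 atm = 1013.25 hPa, so 0.9458 × 1013.25 = 958.3 hPa.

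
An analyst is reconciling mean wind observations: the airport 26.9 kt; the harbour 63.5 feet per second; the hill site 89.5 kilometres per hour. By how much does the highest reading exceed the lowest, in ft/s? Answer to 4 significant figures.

36.16 ft/s

the airport: 26.9 kt = 45.4021 ft/s.
the hill site: 89.5 km/h = 81.5653 ft/s.
Spread: 81.5653 − 45.4021 = 36.16 ft/s.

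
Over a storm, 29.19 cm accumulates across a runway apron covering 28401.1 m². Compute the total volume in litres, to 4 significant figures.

Depth: 29.19 cm × 10 = 291.9 mm.
1 mm over 1 m² is 1 L, so volume = 291.9 × 28401.1 = 8290281.1 L ≈ 8290000 L.

8290000 litres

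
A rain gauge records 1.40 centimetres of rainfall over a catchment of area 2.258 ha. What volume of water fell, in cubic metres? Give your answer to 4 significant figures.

Depth: 1.40 cm × 10 = 14 mm.
Area: 2.258 ha = 22580 m².
1 mm over 1 m² is 1 L, so volume = 14 × 22580 = 316120 L = 316.1 m³.

316.1 cubic metres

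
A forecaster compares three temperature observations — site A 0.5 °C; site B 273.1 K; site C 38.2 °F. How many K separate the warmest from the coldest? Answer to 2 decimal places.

site B: 273.1 K = -0.050 °C.
site C: 38.2 °F = 3.444 °C.
Spread: 3.444 − (-0.050) = 3.494 °C.

3.49 K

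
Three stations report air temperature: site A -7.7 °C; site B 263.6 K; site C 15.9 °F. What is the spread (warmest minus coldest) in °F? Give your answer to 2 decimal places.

3.33 °F

site B: 263.6 K = -9.550 °C.
site C: 15.9 °F = -8.944 °C.
Spread: (-7.700) − (-9.550) = 1.850 °C = 3.33 °F.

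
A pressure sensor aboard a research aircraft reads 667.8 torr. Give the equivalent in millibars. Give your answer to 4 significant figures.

890.3 mb

1 mmHg = 1.33322 mb, so 667.8 × 1.33322 = 890.3 mb.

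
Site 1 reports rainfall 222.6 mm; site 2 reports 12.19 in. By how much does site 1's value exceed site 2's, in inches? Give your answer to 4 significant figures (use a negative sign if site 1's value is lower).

site 1: 222.6 mm = 8.76378 in.
Difference: 8.76378 − 12.19000 = -3.426 in.

-3.426 in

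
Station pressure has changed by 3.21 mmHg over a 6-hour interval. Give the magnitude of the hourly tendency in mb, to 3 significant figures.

3.21 mmHg / 6 h × 1.33322 mb/mmHg = 0.713 mb/h.

0.713 mb per hour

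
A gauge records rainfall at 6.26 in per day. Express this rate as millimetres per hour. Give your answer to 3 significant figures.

6.63 mm/hour

6.26 in/day × 25.4 mm/in × 0.0416667 day/hour = 6.63 mm/hour.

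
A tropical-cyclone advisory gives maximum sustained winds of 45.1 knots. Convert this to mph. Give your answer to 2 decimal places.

51.90 mph

1 kt = 1.15078 mph, so 45.1 × 1.15078 = 51.90 mph.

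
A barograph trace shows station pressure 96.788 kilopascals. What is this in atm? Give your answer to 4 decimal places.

1 kPa = 0.00986923 atm, so 96.788 × 0.00986923 = 0.9552 atm.

0.9552 atm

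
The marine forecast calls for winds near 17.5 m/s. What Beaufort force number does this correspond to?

Beaufort force 8

17.5 m/s lies in the Beaufort 8 band (gale, 17.2–20.7 m/s).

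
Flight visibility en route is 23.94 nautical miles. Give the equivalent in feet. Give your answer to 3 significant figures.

1 nmi = 6076.12 ft, so 23.94 × 6076.12 = 145000 ft.

145000 ft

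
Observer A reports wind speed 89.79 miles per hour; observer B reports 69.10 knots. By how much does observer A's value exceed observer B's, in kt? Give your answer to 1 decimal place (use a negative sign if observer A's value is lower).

observer A: 89.79 mph = 78.025 kt.
Difference: 78.025 − 69.100 = 8.9 kt.

8.9 kt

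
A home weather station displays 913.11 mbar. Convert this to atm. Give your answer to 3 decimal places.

0.901 atm

1 mb = 0.000986923 atm, so 913.11 × 0.000986923 = 0.901 atm.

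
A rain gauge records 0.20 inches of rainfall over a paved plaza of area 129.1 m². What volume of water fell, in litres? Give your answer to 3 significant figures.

Depth: 0.20 in × 25.4 = 5.08 mm.
1 mm over 1 m² is 1 L, so volume = 5.08 × 129.1 = 655.828 L ≈ 656 L.

656 litres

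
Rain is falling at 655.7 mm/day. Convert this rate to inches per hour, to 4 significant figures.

655.7 mm/day × 0.0393701 in/mm × 0.0416667 day/hour = 1.076 in/hour.

1.076 in/hour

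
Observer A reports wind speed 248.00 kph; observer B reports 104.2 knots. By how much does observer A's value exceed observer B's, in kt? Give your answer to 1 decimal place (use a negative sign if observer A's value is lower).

29.7 kt

observer A: 248.00 km/h = 133.909 kt.
Difference: 133.909 − 104.200 = 29.7 kt.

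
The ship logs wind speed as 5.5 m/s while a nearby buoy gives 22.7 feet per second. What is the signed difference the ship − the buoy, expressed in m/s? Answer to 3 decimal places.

-1.419 m/s

the buoy: 22.7 ft/s = 6.91896 m/s.
Difference: 5.50000 − 6.91896 = -1.419 m/s.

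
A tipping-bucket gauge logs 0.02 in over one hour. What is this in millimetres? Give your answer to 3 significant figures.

0.508 mm

1 in = 25.4 mm, so 0.02 × 25.4 = 0.508 mm.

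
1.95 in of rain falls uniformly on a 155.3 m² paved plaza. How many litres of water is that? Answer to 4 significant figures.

Depth: 1.95 in × 25.4 = 49.53 mm.
1 mm over 1 m² is 1 L, so volume = 49.53 × 155.3 = 7692.009 L ≈ 7692 L.

7692 litres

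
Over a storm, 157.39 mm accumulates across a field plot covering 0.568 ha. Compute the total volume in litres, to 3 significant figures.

Area: 0.568 ha = 5680 m².
1 mm over 1 m² is 1 L, so volume = 157.39 × 5680 = 893975.2 L ≈ 894000 L.

894000 litres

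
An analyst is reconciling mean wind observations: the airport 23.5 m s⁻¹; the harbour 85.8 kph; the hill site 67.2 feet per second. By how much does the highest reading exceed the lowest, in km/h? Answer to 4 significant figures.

the airport: 23.5 m/s = 84.6000 km/h.
the hill site: 67.2 ft/s = 73.7372 km/h.
Spread: 85.8000 − 73.7372 = 12.06 km/h.

12.06 km/h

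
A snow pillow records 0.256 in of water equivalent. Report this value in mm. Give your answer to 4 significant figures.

6.502 mm

1 in = 25.4 mm, so 0.256 × 25.4 = 6.502 mm.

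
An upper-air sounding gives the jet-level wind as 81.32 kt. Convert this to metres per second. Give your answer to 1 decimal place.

41.8 m/s

1 kt = 0.514444 m/s, so 81.32 × 0.514444 = 41.8 m/s.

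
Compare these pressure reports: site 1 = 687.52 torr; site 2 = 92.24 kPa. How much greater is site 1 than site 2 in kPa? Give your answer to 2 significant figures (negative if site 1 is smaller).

site 1: 687.52 mmHg = 91.6618 kPa.
Difference: 91.6618 − 92.2400 = -0.58 kPa.

-0.58 kPa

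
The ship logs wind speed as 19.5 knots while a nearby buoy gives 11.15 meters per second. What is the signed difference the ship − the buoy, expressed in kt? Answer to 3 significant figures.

the buoy: 11.15 m/s = 21.6739 kt.
Difference: 19.5000 − 21.6739 = -2.17 kt.

-2.17 kt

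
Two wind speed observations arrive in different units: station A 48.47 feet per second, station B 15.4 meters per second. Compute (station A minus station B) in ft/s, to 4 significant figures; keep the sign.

-2.055 ft/s

station B: 15.4 m/s = 50.52493 ft/s.
Difference: 48.47000 − 50.52493 = -2.055 ft/s.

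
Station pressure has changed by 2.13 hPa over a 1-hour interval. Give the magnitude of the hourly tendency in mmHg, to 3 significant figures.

2.13 hPa / 1 h × 0.750062 mmHg/hPa = 1.60 mmHg/h.

1.60 mmHg per hour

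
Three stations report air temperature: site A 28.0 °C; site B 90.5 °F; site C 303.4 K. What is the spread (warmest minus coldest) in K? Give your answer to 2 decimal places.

site B: 90.5 °F = 32.500 °C.
site C: 303.4 K = 30.250 °C.
Spread: 32.500 − 28.000 = 4.500 °C.

4.50 K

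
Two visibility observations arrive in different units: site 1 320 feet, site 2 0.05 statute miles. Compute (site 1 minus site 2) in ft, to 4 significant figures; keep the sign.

site 2: 0.05 SM = 264.0000 ft.
Difference: 320.0000 − 264.0000 = 56.00 ft.

56.00 ft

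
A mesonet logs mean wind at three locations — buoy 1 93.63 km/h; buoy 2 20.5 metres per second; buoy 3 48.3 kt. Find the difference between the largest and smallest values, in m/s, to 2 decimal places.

5.51 m/s

buoy 1: 93.63 km/h = 26.0083 m/s.
buoy 3: 48.3 kt = 24.8477 m/s.
Spread: 26.0083 − 20.5000 = 5.51 m/s.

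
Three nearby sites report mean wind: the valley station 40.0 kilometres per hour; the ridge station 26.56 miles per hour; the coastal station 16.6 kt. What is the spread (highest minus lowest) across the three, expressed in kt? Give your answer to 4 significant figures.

6.480 kt

the valley station: 40.0 km/h = 21.59827 kt.
the ridge station: 26.56 mph = 23.08001 kt.
Spread: 23.08001 − 16.60000 = 6.480 kt.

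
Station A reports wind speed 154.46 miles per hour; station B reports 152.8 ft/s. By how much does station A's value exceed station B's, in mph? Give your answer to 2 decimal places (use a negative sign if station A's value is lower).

station B: 152.8 ft/s = 104.1818 mph.
Difference: 154.4600 − 104.1818 = 50.28 mph.

50.28 mph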